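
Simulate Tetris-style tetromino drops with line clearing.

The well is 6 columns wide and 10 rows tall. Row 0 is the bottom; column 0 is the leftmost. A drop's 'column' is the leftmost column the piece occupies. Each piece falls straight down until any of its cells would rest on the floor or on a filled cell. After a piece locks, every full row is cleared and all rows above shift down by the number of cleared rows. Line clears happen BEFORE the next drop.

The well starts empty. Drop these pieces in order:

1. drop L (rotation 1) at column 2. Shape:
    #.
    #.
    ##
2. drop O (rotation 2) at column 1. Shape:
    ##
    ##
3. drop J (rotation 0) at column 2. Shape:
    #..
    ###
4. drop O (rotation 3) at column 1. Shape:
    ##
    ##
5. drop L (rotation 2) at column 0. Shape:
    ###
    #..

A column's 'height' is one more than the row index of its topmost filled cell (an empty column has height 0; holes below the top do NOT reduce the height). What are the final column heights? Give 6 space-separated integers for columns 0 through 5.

Drop 1: L rot1 at col 2 lands with bottom-row=0; cleared 0 line(s) (total 0); column heights now [0 0 3 1 0 0], max=3
Drop 2: O rot2 at col 1 lands with bottom-row=3; cleared 0 line(s) (total 0); column heights now [0 5 5 1 0 0], max=5
Drop 3: J rot0 at col 2 lands with bottom-row=5; cleared 0 line(s) (total 0); column heights now [0 5 7 6 6 0], max=7
Drop 4: O rot3 at col 1 lands with bottom-row=7; cleared 0 line(s) (total 0); column heights now [0 9 9 6 6 0], max=9
Drop 5: L rot2 at col 0 lands with bottom-row=8; cleared 0 line(s) (total 0); column heights now [10 10 10 6 6 0], max=10

Answer: 10 10 10 6 6 0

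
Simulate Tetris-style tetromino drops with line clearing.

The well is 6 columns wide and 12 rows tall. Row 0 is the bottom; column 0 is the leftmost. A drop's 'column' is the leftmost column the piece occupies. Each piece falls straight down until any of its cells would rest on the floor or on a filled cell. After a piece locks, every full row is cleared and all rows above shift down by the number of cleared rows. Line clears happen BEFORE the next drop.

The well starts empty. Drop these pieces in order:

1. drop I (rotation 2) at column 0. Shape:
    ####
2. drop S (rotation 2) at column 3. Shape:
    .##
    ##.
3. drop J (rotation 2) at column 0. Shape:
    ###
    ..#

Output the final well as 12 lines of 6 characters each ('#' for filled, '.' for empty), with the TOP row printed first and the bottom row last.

Answer: ......
......
......
......
......
......
......
......
......
###.##
..###.
####..

Derivation:
Drop 1: I rot2 at col 0 lands with bottom-row=0; cleared 0 line(s) (total 0); column heights now [1 1 1 1 0 0], max=1
Drop 2: S rot2 at col 3 lands with bottom-row=1; cleared 0 line(s) (total 0); column heights now [1 1 1 2 3 3], max=3
Drop 3: J rot2 at col 0 lands with bottom-row=1; cleared 0 line(s) (total 0); column heights now [3 3 3 2 3 3], max=3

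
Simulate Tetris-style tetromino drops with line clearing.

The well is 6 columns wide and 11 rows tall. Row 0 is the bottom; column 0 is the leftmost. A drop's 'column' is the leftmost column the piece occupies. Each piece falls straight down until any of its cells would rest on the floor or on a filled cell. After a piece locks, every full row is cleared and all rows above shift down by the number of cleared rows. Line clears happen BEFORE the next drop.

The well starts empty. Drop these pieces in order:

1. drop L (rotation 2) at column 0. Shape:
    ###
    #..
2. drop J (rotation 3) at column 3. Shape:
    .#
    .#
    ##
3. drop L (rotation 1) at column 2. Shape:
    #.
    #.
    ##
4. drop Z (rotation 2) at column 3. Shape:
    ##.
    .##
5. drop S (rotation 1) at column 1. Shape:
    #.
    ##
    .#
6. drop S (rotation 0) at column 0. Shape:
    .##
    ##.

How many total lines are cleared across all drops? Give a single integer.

Answer: 0

Derivation:
Drop 1: L rot2 at col 0 lands with bottom-row=0; cleared 0 line(s) (total 0); column heights now [2 2 2 0 0 0], max=2
Drop 2: J rot3 at col 3 lands with bottom-row=0; cleared 0 line(s) (total 0); column heights now [2 2 2 1 3 0], max=3
Drop 3: L rot1 at col 2 lands with bottom-row=2; cleared 0 line(s) (total 0); column heights now [2 2 5 3 3 0], max=5
Drop 4: Z rot2 at col 3 lands with bottom-row=3; cleared 0 line(s) (total 0); column heights now [2 2 5 5 5 4], max=5
Drop 5: S rot1 at col 1 lands with bottom-row=5; cleared 0 line(s) (total 0); column heights now [2 8 7 5 5 4], max=8
Drop 6: S rot0 at col 0 lands with bottom-row=8; cleared 0 line(s) (total 0); column heights now [9 10 10 5 5 4], max=10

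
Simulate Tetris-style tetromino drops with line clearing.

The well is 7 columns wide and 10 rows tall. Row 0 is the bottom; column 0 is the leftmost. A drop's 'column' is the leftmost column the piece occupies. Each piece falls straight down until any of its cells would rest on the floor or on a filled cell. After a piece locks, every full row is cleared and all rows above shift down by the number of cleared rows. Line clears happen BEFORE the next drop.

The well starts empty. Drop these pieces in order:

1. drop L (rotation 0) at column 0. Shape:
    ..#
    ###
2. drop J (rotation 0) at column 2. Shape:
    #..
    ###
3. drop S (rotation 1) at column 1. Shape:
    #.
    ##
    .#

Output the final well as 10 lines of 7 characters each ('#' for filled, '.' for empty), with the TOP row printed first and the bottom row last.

Answer: .......
.......
.......
.#.....
.##....
..#....
..#....
..###..
..#....
###....

Derivation:
Drop 1: L rot0 at col 0 lands with bottom-row=0; cleared 0 line(s) (total 0); column heights now [1 1 2 0 0 0 0], max=2
Drop 2: J rot0 at col 2 lands with bottom-row=2; cleared 0 line(s) (total 0); column heights now [1 1 4 3 3 0 0], max=4
Drop 3: S rot1 at col 1 lands with bottom-row=4; cleared 0 line(s) (total 0); column heights now [1 7 6 3 3 0 0], max=7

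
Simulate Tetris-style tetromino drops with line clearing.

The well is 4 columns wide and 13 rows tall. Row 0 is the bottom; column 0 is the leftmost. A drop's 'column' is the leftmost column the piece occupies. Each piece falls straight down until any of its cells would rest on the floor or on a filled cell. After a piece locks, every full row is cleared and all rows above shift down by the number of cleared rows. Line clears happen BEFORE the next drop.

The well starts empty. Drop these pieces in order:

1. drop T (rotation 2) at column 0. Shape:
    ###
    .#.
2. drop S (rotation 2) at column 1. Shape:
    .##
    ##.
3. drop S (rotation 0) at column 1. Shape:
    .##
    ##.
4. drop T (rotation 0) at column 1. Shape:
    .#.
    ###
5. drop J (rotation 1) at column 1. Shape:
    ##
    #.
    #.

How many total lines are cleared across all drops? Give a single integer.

Drop 1: T rot2 at col 0 lands with bottom-row=0; cleared 0 line(s) (total 0); column heights now [2 2 2 0], max=2
Drop 2: S rot2 at col 1 lands with bottom-row=2; cleared 0 line(s) (total 0); column heights now [2 3 4 4], max=4
Drop 3: S rot0 at col 1 lands with bottom-row=4; cleared 0 line(s) (total 0); column heights now [2 5 6 6], max=6
Drop 4: T rot0 at col 1 lands with bottom-row=6; cleared 0 line(s) (total 0); column heights now [2 7 8 7], max=8
Drop 5: J rot1 at col 1 lands with bottom-row=7; cleared 0 line(s) (total 0); column heights now [2 10 10 7], max=10

Answer: 0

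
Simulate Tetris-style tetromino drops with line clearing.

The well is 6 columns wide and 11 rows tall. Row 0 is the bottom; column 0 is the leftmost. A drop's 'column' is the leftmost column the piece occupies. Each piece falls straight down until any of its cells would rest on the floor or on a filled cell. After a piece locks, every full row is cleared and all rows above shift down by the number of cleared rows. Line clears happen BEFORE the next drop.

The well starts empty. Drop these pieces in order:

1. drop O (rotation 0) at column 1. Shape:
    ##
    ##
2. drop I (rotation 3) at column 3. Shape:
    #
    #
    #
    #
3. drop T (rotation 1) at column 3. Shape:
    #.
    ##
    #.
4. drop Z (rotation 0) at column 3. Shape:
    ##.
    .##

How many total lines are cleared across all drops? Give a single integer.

Drop 1: O rot0 at col 1 lands with bottom-row=0; cleared 0 line(s) (total 0); column heights now [0 2 2 0 0 0], max=2
Drop 2: I rot3 at col 3 lands with bottom-row=0; cleared 0 line(s) (total 0); column heights now [0 2 2 4 0 0], max=4
Drop 3: T rot1 at col 3 lands with bottom-row=4; cleared 0 line(s) (total 0); column heights now [0 2 2 7 6 0], max=7
Drop 4: Z rot0 at col 3 lands with bottom-row=6; cleared 0 line(s) (total 0); column heights now [0 2 2 8 8 7], max=8

Answer: 0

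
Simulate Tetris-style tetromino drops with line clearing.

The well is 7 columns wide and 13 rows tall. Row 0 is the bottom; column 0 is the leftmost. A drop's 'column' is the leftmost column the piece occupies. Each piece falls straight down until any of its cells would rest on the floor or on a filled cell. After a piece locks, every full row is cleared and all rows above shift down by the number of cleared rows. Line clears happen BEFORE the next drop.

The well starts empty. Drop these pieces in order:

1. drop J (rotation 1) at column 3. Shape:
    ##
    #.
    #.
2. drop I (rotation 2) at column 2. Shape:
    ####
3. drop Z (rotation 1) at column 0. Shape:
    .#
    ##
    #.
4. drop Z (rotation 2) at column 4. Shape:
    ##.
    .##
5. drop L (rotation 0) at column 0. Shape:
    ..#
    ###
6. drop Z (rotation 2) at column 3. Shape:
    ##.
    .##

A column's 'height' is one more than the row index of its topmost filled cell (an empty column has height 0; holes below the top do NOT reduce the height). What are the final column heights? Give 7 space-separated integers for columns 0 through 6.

Drop 1: J rot1 at col 3 lands with bottom-row=0; cleared 0 line(s) (total 0); column heights now [0 0 0 3 3 0 0], max=3
Drop 2: I rot2 at col 2 lands with bottom-row=3; cleared 0 line(s) (total 0); column heights now [0 0 4 4 4 4 0], max=4
Drop 3: Z rot1 at col 0 lands with bottom-row=0; cleared 0 line(s) (total 0); column heights now [2 3 4 4 4 4 0], max=4
Drop 4: Z rot2 at col 4 lands with bottom-row=4; cleared 0 line(s) (total 0); column heights now [2 3 4 4 6 6 5], max=6
Drop 5: L rot0 at col 0 lands with bottom-row=4; cleared 0 line(s) (total 0); column heights now [5 5 6 4 6 6 5], max=6
Drop 6: Z rot2 at col 3 lands with bottom-row=6; cleared 0 line(s) (total 0); column heights now [5 5 6 8 8 7 5], max=8

Answer: 5 5 6 8 8 7 5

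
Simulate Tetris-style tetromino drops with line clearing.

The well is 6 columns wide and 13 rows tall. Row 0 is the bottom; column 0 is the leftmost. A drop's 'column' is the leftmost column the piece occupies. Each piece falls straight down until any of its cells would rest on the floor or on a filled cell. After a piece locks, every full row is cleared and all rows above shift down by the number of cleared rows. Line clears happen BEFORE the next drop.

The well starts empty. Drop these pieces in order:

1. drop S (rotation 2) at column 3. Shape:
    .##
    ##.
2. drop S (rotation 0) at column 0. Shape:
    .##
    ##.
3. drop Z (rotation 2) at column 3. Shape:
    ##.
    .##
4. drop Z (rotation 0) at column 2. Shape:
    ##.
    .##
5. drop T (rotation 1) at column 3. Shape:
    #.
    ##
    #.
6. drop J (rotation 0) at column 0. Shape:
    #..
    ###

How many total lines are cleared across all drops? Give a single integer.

Answer: 0

Derivation:
Drop 1: S rot2 at col 3 lands with bottom-row=0; cleared 0 line(s) (total 0); column heights now [0 0 0 1 2 2], max=2
Drop 2: S rot0 at col 0 lands with bottom-row=0; cleared 0 line(s) (total 0); column heights now [1 2 2 1 2 2], max=2
Drop 3: Z rot2 at col 3 lands with bottom-row=2; cleared 0 line(s) (total 0); column heights now [1 2 2 4 4 3], max=4
Drop 4: Z rot0 at col 2 lands with bottom-row=4; cleared 0 line(s) (total 0); column heights now [1 2 6 6 5 3], max=6
Drop 5: T rot1 at col 3 lands with bottom-row=6; cleared 0 line(s) (total 0); column heights now [1 2 6 9 8 3], max=9
Drop 6: J rot0 at col 0 lands with bottom-row=6; cleared 0 line(s) (total 0); column heights now [8 7 7 9 8 3], max=9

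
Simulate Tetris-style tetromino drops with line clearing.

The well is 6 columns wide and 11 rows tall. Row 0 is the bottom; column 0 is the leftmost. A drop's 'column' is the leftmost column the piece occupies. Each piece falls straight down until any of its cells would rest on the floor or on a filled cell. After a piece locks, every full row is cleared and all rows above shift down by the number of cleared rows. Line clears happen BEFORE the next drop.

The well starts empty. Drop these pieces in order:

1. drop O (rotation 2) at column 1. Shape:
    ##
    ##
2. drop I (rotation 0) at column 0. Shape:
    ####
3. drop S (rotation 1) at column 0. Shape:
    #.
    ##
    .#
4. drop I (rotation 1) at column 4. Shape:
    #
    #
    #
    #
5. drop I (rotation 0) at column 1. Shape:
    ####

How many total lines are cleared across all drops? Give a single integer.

Drop 1: O rot2 at col 1 lands with bottom-row=0; cleared 0 line(s) (total 0); column heights now [0 2 2 0 0 0], max=2
Drop 2: I rot0 at col 0 lands with bottom-row=2; cleared 0 line(s) (total 0); column heights now [3 3 3 3 0 0], max=3
Drop 3: S rot1 at col 0 lands with bottom-row=3; cleared 0 line(s) (total 0); column heights now [6 5 3 3 0 0], max=6
Drop 4: I rot1 at col 4 lands with bottom-row=0; cleared 0 line(s) (total 0); column heights now [6 5 3 3 4 0], max=6
Drop 5: I rot0 at col 1 lands with bottom-row=5; cleared 0 line(s) (total 0); column heights now [6 6 6 6 6 0], max=6

Answer: 0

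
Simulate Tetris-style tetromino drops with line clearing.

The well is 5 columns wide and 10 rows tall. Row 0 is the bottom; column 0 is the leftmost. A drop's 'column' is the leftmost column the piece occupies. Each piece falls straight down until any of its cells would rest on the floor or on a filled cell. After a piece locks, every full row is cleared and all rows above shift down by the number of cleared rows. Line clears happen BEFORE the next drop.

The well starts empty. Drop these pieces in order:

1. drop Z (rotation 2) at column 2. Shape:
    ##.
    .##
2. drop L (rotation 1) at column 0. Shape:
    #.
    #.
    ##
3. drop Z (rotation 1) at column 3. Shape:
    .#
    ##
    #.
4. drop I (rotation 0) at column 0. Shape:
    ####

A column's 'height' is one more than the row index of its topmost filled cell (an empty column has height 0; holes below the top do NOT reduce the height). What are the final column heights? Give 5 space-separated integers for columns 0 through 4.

Drop 1: Z rot2 at col 2 lands with bottom-row=0; cleared 0 line(s) (total 0); column heights now [0 0 2 2 1], max=2
Drop 2: L rot1 at col 0 lands with bottom-row=0; cleared 0 line(s) (total 0); column heights now [3 1 2 2 1], max=3
Drop 3: Z rot1 at col 3 lands with bottom-row=2; cleared 0 line(s) (total 0); column heights now [3 1 2 4 5], max=5
Drop 4: I rot0 at col 0 lands with bottom-row=4; cleared 1 line(s) (total 1); column heights now [3 1 2 4 4], max=4

Answer: 3 1 2 4 4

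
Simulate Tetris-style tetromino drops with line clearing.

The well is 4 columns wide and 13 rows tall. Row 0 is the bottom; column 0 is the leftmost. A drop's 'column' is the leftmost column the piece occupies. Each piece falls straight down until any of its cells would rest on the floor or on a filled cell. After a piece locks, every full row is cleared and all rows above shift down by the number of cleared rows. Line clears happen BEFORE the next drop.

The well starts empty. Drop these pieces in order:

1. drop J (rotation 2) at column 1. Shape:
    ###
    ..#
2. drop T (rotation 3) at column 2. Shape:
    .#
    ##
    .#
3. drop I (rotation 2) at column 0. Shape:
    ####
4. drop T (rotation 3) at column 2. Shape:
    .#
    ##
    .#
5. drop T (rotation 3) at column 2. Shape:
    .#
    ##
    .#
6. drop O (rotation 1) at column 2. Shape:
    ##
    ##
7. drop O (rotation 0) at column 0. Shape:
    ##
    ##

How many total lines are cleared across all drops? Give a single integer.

Answer: 2

Derivation:
Drop 1: J rot2 at col 1 lands with bottom-row=0; cleared 0 line(s) (total 0); column heights now [0 2 2 2], max=2
Drop 2: T rot3 at col 2 lands with bottom-row=2; cleared 0 line(s) (total 0); column heights now [0 2 4 5], max=5
Drop 3: I rot2 at col 0 lands with bottom-row=5; cleared 1 line(s) (total 1); column heights now [0 2 4 5], max=5
Drop 4: T rot3 at col 2 lands with bottom-row=5; cleared 0 line(s) (total 1); column heights now [0 2 7 8], max=8
Drop 5: T rot3 at col 2 lands with bottom-row=8; cleared 0 line(s) (total 1); column heights now [0 2 10 11], max=11
Drop 6: O rot1 at col 2 lands with bottom-row=11; cleared 0 line(s) (total 1); column heights now [0 2 13 13], max=13
Drop 7: O rot0 at col 0 lands with bottom-row=2; cleared 1 line(s) (total 2); column heights now [3 3 12 12], max=12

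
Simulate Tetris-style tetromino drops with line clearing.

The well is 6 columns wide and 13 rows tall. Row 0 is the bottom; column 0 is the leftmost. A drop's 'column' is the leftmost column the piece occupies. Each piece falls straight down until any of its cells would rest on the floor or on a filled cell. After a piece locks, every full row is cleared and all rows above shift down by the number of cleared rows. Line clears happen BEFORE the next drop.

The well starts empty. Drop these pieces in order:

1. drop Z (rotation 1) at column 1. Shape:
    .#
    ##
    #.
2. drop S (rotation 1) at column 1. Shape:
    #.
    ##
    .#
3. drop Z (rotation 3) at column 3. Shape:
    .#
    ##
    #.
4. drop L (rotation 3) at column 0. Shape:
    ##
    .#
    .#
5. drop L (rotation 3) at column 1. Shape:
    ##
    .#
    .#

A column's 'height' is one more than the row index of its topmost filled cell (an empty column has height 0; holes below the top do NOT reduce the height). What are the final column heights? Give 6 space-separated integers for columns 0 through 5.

Answer: 9 10 10 2 3 0

Derivation:
Drop 1: Z rot1 at col 1 lands with bottom-row=0; cleared 0 line(s) (total 0); column heights now [0 2 3 0 0 0], max=3
Drop 2: S rot1 at col 1 lands with bottom-row=3; cleared 0 line(s) (total 0); column heights now [0 6 5 0 0 0], max=6
Drop 3: Z rot3 at col 3 lands with bottom-row=0; cleared 0 line(s) (total 0); column heights now [0 6 5 2 3 0], max=6
Drop 4: L rot3 at col 0 lands with bottom-row=6; cleared 0 line(s) (total 0); column heights now [9 9 5 2 3 0], max=9
Drop 5: L rot3 at col 1 lands with bottom-row=7; cleared 0 line(s) (total 0); column heights now [9 10 10 2 3 0], max=10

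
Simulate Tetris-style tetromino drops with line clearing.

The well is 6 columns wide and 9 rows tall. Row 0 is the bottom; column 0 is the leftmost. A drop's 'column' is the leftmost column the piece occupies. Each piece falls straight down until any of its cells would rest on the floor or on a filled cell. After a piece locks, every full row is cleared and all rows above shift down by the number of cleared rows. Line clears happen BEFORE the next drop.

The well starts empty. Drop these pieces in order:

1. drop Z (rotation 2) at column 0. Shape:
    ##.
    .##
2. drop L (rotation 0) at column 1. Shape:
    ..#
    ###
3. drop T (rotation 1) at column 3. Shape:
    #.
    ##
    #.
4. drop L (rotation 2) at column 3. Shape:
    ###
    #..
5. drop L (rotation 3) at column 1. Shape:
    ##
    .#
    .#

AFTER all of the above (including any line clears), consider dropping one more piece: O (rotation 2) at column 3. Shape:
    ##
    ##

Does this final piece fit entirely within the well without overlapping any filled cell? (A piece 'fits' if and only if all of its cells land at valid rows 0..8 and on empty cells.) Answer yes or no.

Answer: no

Derivation:
Drop 1: Z rot2 at col 0 lands with bottom-row=0; cleared 0 line(s) (total 0); column heights now [2 2 1 0 0 0], max=2
Drop 2: L rot0 at col 1 lands with bottom-row=2; cleared 0 line(s) (total 0); column heights now [2 3 3 4 0 0], max=4
Drop 3: T rot1 at col 3 lands with bottom-row=4; cleared 0 line(s) (total 0); column heights now [2 3 3 7 6 0], max=7
Drop 4: L rot2 at col 3 lands with bottom-row=7; cleared 0 line(s) (total 0); column heights now [2 3 3 9 9 9], max=9
Drop 5: L rot3 at col 1 lands with bottom-row=3; cleared 0 line(s) (total 0); column heights now [2 6 6 9 9 9], max=9
Test piece O rot2 at col 3 (width 2): heights before test = [2 6 6 9 9 9]; fits = False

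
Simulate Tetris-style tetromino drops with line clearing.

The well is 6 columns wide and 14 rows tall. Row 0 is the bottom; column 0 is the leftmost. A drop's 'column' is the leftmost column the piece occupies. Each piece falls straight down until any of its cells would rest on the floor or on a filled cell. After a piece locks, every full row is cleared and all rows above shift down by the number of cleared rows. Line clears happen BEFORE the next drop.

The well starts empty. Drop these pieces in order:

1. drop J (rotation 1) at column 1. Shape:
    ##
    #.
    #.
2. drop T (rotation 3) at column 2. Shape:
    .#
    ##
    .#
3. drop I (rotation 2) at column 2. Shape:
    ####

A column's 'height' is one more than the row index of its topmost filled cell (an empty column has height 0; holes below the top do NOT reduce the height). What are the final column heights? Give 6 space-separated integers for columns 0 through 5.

Answer: 0 3 6 6 6 6

Derivation:
Drop 1: J rot1 at col 1 lands with bottom-row=0; cleared 0 line(s) (total 0); column heights now [0 3 3 0 0 0], max=3
Drop 2: T rot3 at col 2 lands with bottom-row=2; cleared 0 line(s) (total 0); column heights now [0 3 4 5 0 0], max=5
Drop 3: I rot2 at col 2 lands with bottom-row=5; cleared 0 line(s) (total 0); column heights now [0 3 6 6 6 6], max=6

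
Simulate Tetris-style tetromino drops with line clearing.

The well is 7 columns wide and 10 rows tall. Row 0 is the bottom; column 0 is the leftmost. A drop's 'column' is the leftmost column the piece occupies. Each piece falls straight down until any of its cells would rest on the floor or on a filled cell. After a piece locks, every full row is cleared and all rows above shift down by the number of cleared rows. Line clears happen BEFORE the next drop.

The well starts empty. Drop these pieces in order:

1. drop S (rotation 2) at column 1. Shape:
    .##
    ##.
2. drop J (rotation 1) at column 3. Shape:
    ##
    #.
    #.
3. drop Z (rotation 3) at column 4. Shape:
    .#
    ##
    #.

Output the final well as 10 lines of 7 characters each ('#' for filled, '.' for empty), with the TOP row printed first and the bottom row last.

Answer: .......
.......
.....#.
....##.
....#..
...##..
...#...
...#...
..##...
.##....

Derivation:
Drop 1: S rot2 at col 1 lands with bottom-row=0; cleared 0 line(s) (total 0); column heights now [0 1 2 2 0 0 0], max=2
Drop 2: J rot1 at col 3 lands with bottom-row=2; cleared 0 line(s) (total 0); column heights now [0 1 2 5 5 0 0], max=5
Drop 3: Z rot3 at col 4 lands with bottom-row=5; cleared 0 line(s) (total 0); column heights now [0 1 2 5 7 8 0], max=8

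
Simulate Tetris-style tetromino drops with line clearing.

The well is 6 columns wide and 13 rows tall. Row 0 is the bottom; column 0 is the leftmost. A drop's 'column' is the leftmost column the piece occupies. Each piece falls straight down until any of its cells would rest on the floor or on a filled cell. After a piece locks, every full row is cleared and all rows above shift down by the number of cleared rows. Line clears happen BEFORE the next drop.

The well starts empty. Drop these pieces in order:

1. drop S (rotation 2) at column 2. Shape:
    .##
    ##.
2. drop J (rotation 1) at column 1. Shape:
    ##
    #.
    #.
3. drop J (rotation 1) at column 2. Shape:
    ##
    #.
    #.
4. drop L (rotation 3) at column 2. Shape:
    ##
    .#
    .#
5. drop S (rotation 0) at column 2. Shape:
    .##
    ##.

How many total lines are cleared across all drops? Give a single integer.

Drop 1: S rot2 at col 2 lands with bottom-row=0; cleared 0 line(s) (total 0); column heights now [0 0 1 2 2 0], max=2
Drop 2: J rot1 at col 1 lands with bottom-row=0; cleared 0 line(s) (total 0); column heights now [0 3 3 2 2 0], max=3
Drop 3: J rot1 at col 2 lands with bottom-row=3; cleared 0 line(s) (total 0); column heights now [0 3 6 6 2 0], max=6
Drop 4: L rot3 at col 2 lands with bottom-row=6; cleared 0 line(s) (total 0); column heights now [0 3 9 9 2 0], max=9
Drop 5: S rot0 at col 2 lands with bottom-row=9; cleared 0 line(s) (total 0); column heights now [0 3 10 11 11 0], max=11

Answer: 0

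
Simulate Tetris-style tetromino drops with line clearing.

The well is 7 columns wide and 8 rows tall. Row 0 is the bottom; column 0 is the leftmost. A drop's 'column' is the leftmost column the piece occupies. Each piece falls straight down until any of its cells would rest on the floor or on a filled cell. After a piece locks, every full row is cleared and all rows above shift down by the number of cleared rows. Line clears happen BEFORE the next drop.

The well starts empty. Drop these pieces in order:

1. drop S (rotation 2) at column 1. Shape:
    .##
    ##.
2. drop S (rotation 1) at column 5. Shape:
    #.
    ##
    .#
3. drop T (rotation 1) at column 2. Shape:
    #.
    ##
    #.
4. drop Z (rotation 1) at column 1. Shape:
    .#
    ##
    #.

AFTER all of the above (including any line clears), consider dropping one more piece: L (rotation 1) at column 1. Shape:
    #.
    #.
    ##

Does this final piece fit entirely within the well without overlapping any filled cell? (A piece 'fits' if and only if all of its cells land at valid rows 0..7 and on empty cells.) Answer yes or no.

Answer: no

Derivation:
Drop 1: S rot2 at col 1 lands with bottom-row=0; cleared 0 line(s) (total 0); column heights now [0 1 2 2 0 0 0], max=2
Drop 2: S rot1 at col 5 lands with bottom-row=0; cleared 0 line(s) (total 0); column heights now [0 1 2 2 0 3 2], max=3
Drop 3: T rot1 at col 2 lands with bottom-row=2; cleared 0 line(s) (total 0); column heights now [0 1 5 4 0 3 2], max=5
Drop 4: Z rot1 at col 1 lands with bottom-row=4; cleared 0 line(s) (total 0); column heights now [0 6 7 4 0 3 2], max=7
Test piece L rot1 at col 1 (width 2): heights before test = [0 6 7 4 0 3 2]; fits = False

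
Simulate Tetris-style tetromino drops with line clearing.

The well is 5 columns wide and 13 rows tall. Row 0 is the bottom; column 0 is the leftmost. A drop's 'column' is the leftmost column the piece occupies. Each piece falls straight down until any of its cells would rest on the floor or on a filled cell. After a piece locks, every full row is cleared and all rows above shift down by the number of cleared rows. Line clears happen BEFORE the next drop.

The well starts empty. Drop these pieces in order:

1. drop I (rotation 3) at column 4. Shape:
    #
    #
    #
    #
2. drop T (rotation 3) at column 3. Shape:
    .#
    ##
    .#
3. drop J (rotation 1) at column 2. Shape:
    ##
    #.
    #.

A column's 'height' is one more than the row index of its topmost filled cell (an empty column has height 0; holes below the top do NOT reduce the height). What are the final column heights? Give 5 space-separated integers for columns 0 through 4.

Drop 1: I rot3 at col 4 lands with bottom-row=0; cleared 0 line(s) (total 0); column heights now [0 0 0 0 4], max=4
Drop 2: T rot3 at col 3 lands with bottom-row=4; cleared 0 line(s) (total 0); column heights now [0 0 0 6 7], max=7
Drop 3: J rot1 at col 2 lands with bottom-row=4; cleared 0 line(s) (total 0); column heights now [0 0 7 7 7], max=7

Answer: 0 0 7 7 7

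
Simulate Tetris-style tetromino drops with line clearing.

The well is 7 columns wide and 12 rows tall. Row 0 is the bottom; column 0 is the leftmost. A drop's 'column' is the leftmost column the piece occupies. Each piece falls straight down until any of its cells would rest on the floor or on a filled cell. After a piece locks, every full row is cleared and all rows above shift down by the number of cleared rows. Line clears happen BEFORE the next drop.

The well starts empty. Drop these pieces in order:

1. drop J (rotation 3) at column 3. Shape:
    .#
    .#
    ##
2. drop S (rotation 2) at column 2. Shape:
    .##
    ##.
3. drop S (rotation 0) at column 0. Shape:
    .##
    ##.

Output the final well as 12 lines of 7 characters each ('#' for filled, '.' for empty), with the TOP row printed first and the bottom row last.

Drop 1: J rot3 at col 3 lands with bottom-row=0; cleared 0 line(s) (total 0); column heights now [0 0 0 1 3 0 0], max=3
Drop 2: S rot2 at col 2 lands with bottom-row=2; cleared 0 line(s) (total 0); column heights now [0 0 3 4 4 0 0], max=4
Drop 3: S rot0 at col 0 lands with bottom-row=2; cleared 0 line(s) (total 0); column heights now [3 4 4 4 4 0 0], max=4

Answer: .......
.......
.......
.......
.......
.......
.......
.......
.####..
#####..
....#..
...##..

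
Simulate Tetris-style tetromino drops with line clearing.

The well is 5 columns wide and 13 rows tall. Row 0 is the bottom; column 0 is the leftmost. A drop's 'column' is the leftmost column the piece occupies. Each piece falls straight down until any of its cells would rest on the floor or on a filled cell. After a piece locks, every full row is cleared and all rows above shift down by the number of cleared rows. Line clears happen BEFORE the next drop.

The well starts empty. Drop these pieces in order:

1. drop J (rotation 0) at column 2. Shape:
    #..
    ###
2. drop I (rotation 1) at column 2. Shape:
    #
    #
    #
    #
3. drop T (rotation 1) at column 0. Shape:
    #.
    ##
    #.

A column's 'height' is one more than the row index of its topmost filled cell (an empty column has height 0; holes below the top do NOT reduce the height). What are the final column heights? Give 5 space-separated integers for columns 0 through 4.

Drop 1: J rot0 at col 2 lands with bottom-row=0; cleared 0 line(s) (total 0); column heights now [0 0 2 1 1], max=2
Drop 2: I rot1 at col 2 lands with bottom-row=2; cleared 0 line(s) (total 0); column heights now [0 0 6 1 1], max=6
Drop 3: T rot1 at col 0 lands with bottom-row=0; cleared 0 line(s) (total 0); column heights now [3 2 6 1 1], max=6

Answer: 3 2 6 1 1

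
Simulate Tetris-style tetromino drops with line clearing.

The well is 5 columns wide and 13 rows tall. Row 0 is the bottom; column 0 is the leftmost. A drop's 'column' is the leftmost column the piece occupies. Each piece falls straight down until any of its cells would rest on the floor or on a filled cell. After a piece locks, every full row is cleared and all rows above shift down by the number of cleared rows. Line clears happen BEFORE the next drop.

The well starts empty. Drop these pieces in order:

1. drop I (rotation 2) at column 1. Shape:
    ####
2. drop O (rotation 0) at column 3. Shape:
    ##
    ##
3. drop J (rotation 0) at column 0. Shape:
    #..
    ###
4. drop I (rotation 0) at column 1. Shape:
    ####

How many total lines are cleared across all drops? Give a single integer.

Drop 1: I rot2 at col 1 lands with bottom-row=0; cleared 0 line(s) (total 0); column heights now [0 1 1 1 1], max=1
Drop 2: O rot0 at col 3 lands with bottom-row=1; cleared 0 line(s) (total 0); column heights now [0 1 1 3 3], max=3
Drop 3: J rot0 at col 0 lands with bottom-row=1; cleared 1 line(s) (total 1); column heights now [2 1 1 2 2], max=2
Drop 4: I rot0 at col 1 lands with bottom-row=2; cleared 0 line(s) (total 1); column heights now [2 3 3 3 3], max=3

Answer: 1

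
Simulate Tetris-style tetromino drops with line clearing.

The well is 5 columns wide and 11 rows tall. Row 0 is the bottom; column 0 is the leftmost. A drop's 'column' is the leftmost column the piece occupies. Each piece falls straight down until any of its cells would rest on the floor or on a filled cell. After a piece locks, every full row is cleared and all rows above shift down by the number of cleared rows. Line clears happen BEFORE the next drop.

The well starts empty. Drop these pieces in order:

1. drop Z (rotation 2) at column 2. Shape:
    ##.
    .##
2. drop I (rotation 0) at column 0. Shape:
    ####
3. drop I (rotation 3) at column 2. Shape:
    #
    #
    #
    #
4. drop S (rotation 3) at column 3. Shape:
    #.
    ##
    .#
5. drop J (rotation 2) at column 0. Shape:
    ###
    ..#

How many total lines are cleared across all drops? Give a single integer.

Drop 1: Z rot2 at col 2 lands with bottom-row=0; cleared 0 line(s) (total 0); column heights now [0 0 2 2 1], max=2
Drop 2: I rot0 at col 0 lands with bottom-row=2; cleared 0 line(s) (total 0); column heights now [3 3 3 3 1], max=3
Drop 3: I rot3 at col 2 lands with bottom-row=3; cleared 0 line(s) (total 0); column heights now [3 3 7 3 1], max=7
Drop 4: S rot3 at col 3 lands with bottom-row=2; cleared 1 line(s) (total 1); column heights now [0 0 6 4 3], max=6
Drop 5: J rot2 at col 0 lands with bottom-row=6; cleared 0 line(s) (total 1); column heights now [8 8 8 4 3], max=8

Answer: 1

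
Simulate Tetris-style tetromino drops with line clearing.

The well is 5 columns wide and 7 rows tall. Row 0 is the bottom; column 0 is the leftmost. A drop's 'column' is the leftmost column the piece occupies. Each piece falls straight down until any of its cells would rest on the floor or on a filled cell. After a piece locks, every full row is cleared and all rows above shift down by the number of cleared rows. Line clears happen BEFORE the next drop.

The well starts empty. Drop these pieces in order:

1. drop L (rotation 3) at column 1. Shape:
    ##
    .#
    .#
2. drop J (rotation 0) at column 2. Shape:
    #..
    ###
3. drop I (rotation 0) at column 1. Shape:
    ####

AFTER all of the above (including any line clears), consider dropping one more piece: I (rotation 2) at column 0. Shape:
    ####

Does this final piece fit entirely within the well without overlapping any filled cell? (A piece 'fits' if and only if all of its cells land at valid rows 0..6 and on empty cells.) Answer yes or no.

Drop 1: L rot3 at col 1 lands with bottom-row=0; cleared 0 line(s) (total 0); column heights now [0 3 3 0 0], max=3
Drop 2: J rot0 at col 2 lands with bottom-row=3; cleared 0 line(s) (total 0); column heights now [0 3 5 4 4], max=5
Drop 3: I rot0 at col 1 lands with bottom-row=5; cleared 0 line(s) (total 0); column heights now [0 6 6 6 6], max=6
Test piece I rot2 at col 0 (width 4): heights before test = [0 6 6 6 6]; fits = True

Answer: yes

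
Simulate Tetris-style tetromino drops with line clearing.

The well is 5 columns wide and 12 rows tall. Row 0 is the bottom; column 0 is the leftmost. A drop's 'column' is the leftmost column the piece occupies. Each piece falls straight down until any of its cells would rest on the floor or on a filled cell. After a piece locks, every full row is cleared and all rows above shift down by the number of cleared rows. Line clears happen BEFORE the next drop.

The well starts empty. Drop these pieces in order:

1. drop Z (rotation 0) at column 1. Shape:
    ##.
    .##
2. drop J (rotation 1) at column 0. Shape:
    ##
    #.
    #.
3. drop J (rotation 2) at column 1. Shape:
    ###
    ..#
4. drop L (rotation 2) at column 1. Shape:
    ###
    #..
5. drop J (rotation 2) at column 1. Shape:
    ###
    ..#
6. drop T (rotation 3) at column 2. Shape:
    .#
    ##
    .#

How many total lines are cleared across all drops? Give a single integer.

Answer: 0

Derivation:
Drop 1: Z rot0 at col 1 lands with bottom-row=0; cleared 0 line(s) (total 0); column heights now [0 2 2 1 0], max=2
Drop 2: J rot1 at col 0 lands with bottom-row=0; cleared 0 line(s) (total 0); column heights now [3 3 2 1 0], max=3
Drop 3: J rot2 at col 1 lands with bottom-row=2; cleared 0 line(s) (total 0); column heights now [3 4 4 4 0], max=4
Drop 4: L rot2 at col 1 lands with bottom-row=4; cleared 0 line(s) (total 0); column heights now [3 6 6 6 0], max=6
Drop 5: J rot2 at col 1 lands with bottom-row=6; cleared 0 line(s) (total 0); column heights now [3 8 8 8 0], max=8
Drop 6: T rot3 at col 2 lands with bottom-row=8; cleared 0 line(s) (total 0); column heights now [3 8 10 11 0], max=11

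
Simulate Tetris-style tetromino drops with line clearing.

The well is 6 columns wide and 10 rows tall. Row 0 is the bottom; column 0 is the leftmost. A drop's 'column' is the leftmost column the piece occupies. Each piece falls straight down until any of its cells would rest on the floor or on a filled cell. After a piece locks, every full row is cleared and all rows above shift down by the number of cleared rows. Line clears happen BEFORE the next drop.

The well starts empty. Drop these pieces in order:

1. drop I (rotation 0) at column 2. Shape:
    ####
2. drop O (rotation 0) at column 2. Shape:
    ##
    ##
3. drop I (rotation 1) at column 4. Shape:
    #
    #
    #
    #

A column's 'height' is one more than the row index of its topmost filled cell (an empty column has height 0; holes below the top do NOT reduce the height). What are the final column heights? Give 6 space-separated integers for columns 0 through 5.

Drop 1: I rot0 at col 2 lands with bottom-row=0; cleared 0 line(s) (total 0); column heights now [0 0 1 1 1 1], max=1
Drop 2: O rot0 at col 2 lands with bottom-row=1; cleared 0 line(s) (total 0); column heights now [0 0 3 3 1 1], max=3
Drop 3: I rot1 at col 4 lands with bottom-row=1; cleared 0 line(s) (total 0); column heights now [0 0 3 3 5 1], max=5

Answer: 0 0 3 3 5 1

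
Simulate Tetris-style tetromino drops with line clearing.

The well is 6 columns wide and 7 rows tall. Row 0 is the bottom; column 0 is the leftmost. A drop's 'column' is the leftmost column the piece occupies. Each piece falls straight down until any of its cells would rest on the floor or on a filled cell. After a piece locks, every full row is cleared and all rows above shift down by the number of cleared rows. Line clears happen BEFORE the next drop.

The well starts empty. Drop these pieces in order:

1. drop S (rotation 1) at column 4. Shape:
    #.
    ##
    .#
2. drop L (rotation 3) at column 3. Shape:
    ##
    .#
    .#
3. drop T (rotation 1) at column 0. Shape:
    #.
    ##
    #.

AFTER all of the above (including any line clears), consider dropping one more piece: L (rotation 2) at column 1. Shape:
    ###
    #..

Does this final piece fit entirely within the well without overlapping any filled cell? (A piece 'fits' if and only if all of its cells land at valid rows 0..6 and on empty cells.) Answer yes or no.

Drop 1: S rot1 at col 4 lands with bottom-row=0; cleared 0 line(s) (total 0); column heights now [0 0 0 0 3 2], max=3
Drop 2: L rot3 at col 3 lands with bottom-row=3; cleared 0 line(s) (total 0); column heights now [0 0 0 6 6 2], max=6
Drop 3: T rot1 at col 0 lands with bottom-row=0; cleared 0 line(s) (total 0); column heights now [3 2 0 6 6 2], max=6
Test piece L rot2 at col 1 (width 3): heights before test = [3 2 0 6 6 2]; fits = True

Answer: yes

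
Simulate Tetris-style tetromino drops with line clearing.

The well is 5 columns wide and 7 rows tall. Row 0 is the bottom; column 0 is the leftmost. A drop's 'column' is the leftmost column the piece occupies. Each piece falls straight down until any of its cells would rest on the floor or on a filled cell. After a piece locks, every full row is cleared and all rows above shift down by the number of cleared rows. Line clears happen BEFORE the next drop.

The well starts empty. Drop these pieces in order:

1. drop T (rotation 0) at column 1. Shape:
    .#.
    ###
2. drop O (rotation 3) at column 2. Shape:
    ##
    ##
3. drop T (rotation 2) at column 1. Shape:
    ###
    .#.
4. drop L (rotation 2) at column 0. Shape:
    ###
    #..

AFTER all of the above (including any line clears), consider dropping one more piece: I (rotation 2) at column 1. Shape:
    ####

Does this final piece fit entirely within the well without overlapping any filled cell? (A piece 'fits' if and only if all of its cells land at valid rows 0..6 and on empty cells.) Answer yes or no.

Drop 1: T rot0 at col 1 lands with bottom-row=0; cleared 0 line(s) (total 0); column heights now [0 1 2 1 0], max=2
Drop 2: O rot3 at col 2 lands with bottom-row=2; cleared 0 line(s) (total 0); column heights now [0 1 4 4 0], max=4
Drop 3: T rot2 at col 1 lands with bottom-row=4; cleared 0 line(s) (total 0); column heights now [0 6 6 6 0], max=6
Drop 4: L rot2 at col 0 lands with bottom-row=5; cleared 0 line(s) (total 0); column heights now [7 7 7 6 0], max=7
Test piece I rot2 at col 1 (width 4): heights before test = [7 7 7 6 0]; fits = False

Answer: no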